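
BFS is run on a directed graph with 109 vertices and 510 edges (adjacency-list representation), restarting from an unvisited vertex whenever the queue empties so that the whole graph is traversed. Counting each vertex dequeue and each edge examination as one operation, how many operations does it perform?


A full BFS traversal dequeues each vertex exactly once and examines each directed edge exactly once.
V = 109 (vertex processing cost)
E = 510 (edge examination cost)
Total operations proportional to V + E = 109 + 510 = 619


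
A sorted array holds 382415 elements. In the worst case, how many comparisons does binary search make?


Halving sequence: 382415 -> 191207 -> 95603 -> 47801 -> 23900 -> 11950 -> 5975 -> 2987 -> 1493 -> 746 -> 373 -> 186 -> 93 -> 46 -> 23 -> 11 -> 5 -> 2 -> 1
Number of halvings = 18
Max comparisons = 18 + 1 = 19


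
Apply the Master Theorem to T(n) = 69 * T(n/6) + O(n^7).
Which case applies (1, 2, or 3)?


The Master Theorem: T(n) = a*T(n/b) + O(n^c)
  a = 69, b = 6, c = 7
log_b(a) = log_6(69) ~ 2.363
Compare b^c with a: 6^7 = 279936 > 69, so c > log_b(a).
Since c > log_b(a), Case 3 applies.
T(n) = O(n^7)
Master Theorem case = 3


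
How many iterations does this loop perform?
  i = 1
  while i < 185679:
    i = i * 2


The loop variable doubles each iteration:
i = 1 -> 2 -> 4 -> 8 -> 16 -> 32 -> 64 -> 128 -> 256 -> 512 -> 1024 -> 2048 -> 4096 -> 8192 -> 16384 -> 32768 -> 65536 -> 131072 -> 262144 (stop, 262144 >= 185679)
Number of doublings = ceil(log2(185679)) = 18


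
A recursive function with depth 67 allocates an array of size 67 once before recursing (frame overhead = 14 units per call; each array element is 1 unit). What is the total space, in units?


Array allocation: 67 units (allocated once)
Stack frames: 67 deep * 14 per frame = 938 units
Total = 67 + 938 = 1005


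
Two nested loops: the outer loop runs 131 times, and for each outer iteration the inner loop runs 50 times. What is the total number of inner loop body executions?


Outer loop: 131 iterations
Inner loop: 50 iterations per outer iteration
Total = 131 * 50 = 6550


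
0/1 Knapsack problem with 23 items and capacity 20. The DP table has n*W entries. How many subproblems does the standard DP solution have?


The DP table is indexed by (item, capacity).
Rows: 23 items
Columns: 20 capacity values (1 to W)
Total subproblems = 23 * 20 = 460


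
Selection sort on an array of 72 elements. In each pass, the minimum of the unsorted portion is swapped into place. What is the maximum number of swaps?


Selection sort performs one swap per pass:
  Pass 1: find min in positions 0 to 71, swap with position 0
  Pass 2: find min in positions 1 to 71, swap with position 1
  Pass 3: find min in positions 2 to 71, swap with position 2
  Pass 4: find min in positions 3 to 71, swap with position 3
  Pass 5: find min in positions 4 to 71, swap with position 4
  ... (66 more passes)
Total passes (and swaps) = n - 1 = 72 - 1 = 71


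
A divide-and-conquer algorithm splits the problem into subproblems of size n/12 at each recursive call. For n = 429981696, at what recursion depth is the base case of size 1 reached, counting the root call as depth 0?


At each depth, the problem size is divided by 12:
  Depth 0: problem size = 429981696
  Depth 1: problem size = 35831808
  Depth 2: problem size = 2985984
  Depth 3: problem size = 248832
  Depth 4: problem size = 20736
  Depth 5: problem size = 1728
  Depth 6: problem size = 144
  Depth 7: problem size = 12
  Depth 8: problem size = 1 (base case)
The base case is reached at depth log_12(429981696) = 8 (the tree has 9 levels counting depth 0, but the depth asked for is 8).
Recursion depth = 8


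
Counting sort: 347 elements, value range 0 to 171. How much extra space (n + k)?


n = 347 (output array)
k = 172 (count array for 172 distinct values)
Extra space = 347 + 172 = 519


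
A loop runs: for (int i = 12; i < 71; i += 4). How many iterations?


Loop starts at i = 12, increments by 4, stops when i >= 71.
Number of iterations = ceil((71 - 12) / 4)
= ceil(59 / 4)
= 15


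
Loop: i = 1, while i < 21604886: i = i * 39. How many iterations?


i multiplies by 39 each step:
i = 1 -> 39 -> 1521 -> 59319 -> 2313441 -> 90224199 (stop)
Iterations = ceil(log_39(21604886)) = 5


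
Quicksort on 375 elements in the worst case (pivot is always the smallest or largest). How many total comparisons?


In the worst case, each partition step picks the worst pivot:
  Partition 1: 374 comparisons (n-1 elements to compare)
  Partition 2: 373 comparisons
  Partition 3: 372 comparisons
  Partition 4: 371 comparisons
  Partition 5: 370 comparisons
  ...
  Last partition: 0 comparisons
Total = (n-1) + (n-2) + ... + 1 + 0 = n*(n-1)/2
= 375*374/2 = 70125


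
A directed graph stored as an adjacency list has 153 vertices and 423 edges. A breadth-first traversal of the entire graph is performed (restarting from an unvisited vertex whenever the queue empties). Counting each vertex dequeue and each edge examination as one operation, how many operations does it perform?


A full BFS traversal dequeues each vertex once and examines each edge once.
Vertex visits: 153
Edge visits: 423
V + E = 153 + 423 = 576


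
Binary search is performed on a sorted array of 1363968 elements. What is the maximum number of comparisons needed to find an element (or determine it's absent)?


Binary search halves the search space each comparison:
  Step 1: search space = 1363968 -> 681984
  Step 2: search space = 681984 -> 340992
  Step 3: search space = 340992 -> 170496
  Step 4: search space = 170496 -> 85248
  Step 5: search space = 85248 -> 42624
  Step 6: search space = 42624 -> 21312
  Step 7: search space = 21312 -> 10656
  Step 8: search space = 10656 -> 5328
  Step 9: search space = 5328 -> 2664
  Step 10: search space = 2664 -> 1332
  Step 11: search space = 1332 -> 666
  Step 12: search space = 666 -> 333
  Step 13: search space = 333 -> 166
  Step 14: search space = 166 -> 83
  Step 15: search space = 83 -> 41
  Step 16: search space = 41 -> 20
  Step 17: search space = 20 -> 10
  Step 18: search space = 10 -> 5
  Step 19: search space = 5 -> 2
  Step 20: search space = 2 -> 1
  Step 21: search space = 1 (final check)
Maximum comparisons = floor(log2(1363968)) + 1 = 20 + 1 = 21


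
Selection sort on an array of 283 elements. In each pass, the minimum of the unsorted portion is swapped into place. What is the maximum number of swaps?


Selection sort performs one swap per pass:
  Pass 1: find min in positions 0 to 282, swap with position 0
  Pass 2: find min in positions 1 to 282, swap with position 1
  Pass 3: find min in positions 2 to 282, swap with position 2
  Pass 4: find min in positions 3 to 282, swap with position 3
  Pass 5: find min in positions 4 to 282, swap with position 4
  ... (277 more passes)
Total passes (and swaps) = n - 1 = 283 - 1 = 282


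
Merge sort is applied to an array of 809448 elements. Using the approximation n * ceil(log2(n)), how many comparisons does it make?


Merge sort divides the array into halves recursively.
Number of levels = ceil(log2(809448)) = 20
At each level, approximately n = 809448 comparisons are needed for merging.
Total comparisons ~ n * ceil(log2(n)) = 809448 * 20 = 16188960


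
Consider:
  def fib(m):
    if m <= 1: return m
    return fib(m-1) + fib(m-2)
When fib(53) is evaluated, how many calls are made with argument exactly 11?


Let N(m) = number of times fib(m) is called while evaluating fib(53).
N(53) = 1 (the initial call).
N(52) = 1 (only fib(53) calls it).
For 1 <= m <= 51: fib(m) is called by fib(m+1) and fib(m+2), so
  N(m) = N(m+1) + N(m+2).
fib(0) is called only by fib(2), so N(0) = N(2).
Walk down from m=53:
  N(53)=1, N(52)=1, N(51)=2, N(50)=3, N(49)=5, N(48)=8, N(47)=13, N(46)=21, N(45)=34, N(44)=55, N(43)=89, N(42)=144, N(41)=233, N(40)=377, N(39)=610, N(38)=987, N(37)=1597, N(36)=2584, N(35)=4181, N(34)=6765, N(33)=10946, N(32)=17711, N(31)=28657, N(30)=46368, N(29)=75025, N(28)=121393, N(27)=196418, N(26)=317811, N(25)=514229, N(24)=832040, N(23)=1346269, N(22)=2178309, N(21)=3524578, N(20)=5702887, N(19)=9227465, N(18)=14930352, N(17)=24157817, N(16)=39088169, N(15)=63245986, N(14)=102334155, N(13)=165580141, N(12)=267914296, N(11)=433494437
N(11) = 433494437


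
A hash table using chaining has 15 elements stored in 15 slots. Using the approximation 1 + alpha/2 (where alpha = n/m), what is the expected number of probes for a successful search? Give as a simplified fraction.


Load factor alpha = n/m = 15/15
Expected probes = 1 + alpha/2 = 1 + 15/(2*15)
= 1 + 15/30
= 30/30 + 15/30
= 45/30
Simplify: 3/2


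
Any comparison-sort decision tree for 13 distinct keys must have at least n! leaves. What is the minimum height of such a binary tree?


A binary decision tree of height h has at most 2^h leaves and needs at least n! of them, so h >= ceil(log2(n!)).
Compute 13! as a running product:
  x2 = 2, x3 = 6, x4 = 24, x5 = 120
  x6 = 720, x7 = 5040, x8 = 40320, x9 = 362880
  x10 = 3628800, x11 = 39916800, x12 = 479001600, x13 = 6227020800
13! = 6227020800
Bracket between powers of 2:
  2^32 = 4294967296 < 6227020800 <= 8589934592 = 2^33
So ceil(log2(13!)) = 33


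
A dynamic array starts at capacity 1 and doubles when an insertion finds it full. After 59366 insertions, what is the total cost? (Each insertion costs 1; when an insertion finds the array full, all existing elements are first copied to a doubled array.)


Insertion cost: 59366 (one per element)
Resizes occur just before inserting elements 2, 3, 5, 9, ...
Elements copied at each resize: 1 + 2 + 4 + 8 + 16 + 32 + 64 + 128 + 256 + 512 + 1024 + 2048 + 4096 + 8192 + 16384 + 32768
Sum of copies = 65535 (geometric series: 2^k - 1)
Total = 59366 + 65535 = 124901


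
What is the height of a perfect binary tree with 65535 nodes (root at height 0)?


A perfect binary tree with 65535 nodes:
  65535 = 2^16 - 1
  Levels: 0, 1, ..., 15
  Height = 15


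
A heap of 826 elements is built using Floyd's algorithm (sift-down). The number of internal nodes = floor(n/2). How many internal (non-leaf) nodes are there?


Leaf nodes occupy roughly half the array.
Sift-down is called for each internal node, starting from the last one.
Internal nodes = floor(n/2) = floor(826/2) = 413


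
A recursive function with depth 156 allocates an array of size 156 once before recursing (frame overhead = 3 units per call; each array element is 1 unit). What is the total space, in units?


Array allocation: 156 units (allocated once)
Stack frames: 156 deep * 3 per frame = 468 units
Total = 156 + 468 = 624


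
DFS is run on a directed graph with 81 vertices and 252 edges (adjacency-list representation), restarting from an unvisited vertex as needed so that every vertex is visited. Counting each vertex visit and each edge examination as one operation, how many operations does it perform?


A full DFS traversal processes each vertex exactly once (push/pop on stack).
Each directed edge is examined once.
V = 81, E = 252
V + E = 333


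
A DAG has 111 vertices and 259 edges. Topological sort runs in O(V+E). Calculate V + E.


V = 111 (vertex processing)
E = 259 (edge processing)
V + E = 111 + 259 = 370


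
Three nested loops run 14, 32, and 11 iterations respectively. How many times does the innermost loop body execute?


Loop 1 (outermost): 14 iterations
Loop 2 (middle): 32 iterations per outer
Loop 3 (innermost): 11 iterations per middle
Total = 14 * 32 * 11 = 4928


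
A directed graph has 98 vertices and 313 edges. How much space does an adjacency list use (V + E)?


Adjacency list: one list head per vertex + one entry per edge
Vertex heads: 98
Edge entries: 313
Total = 98 + 313 = 411


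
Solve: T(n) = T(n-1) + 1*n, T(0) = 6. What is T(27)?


Expanding the recurrence:
T(27) = T(26) + 1*27
       = T(25) + 1*26 + 1*27
       ...
       = T(0) + 1*(1 + 2 + ... + 27)
       = 6 + 1 * 27*28/2
       = 6 + 1 * 378
       = 6 + 378 = 384


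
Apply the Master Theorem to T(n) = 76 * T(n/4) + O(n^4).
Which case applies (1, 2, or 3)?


The Master Theorem: T(n) = a*T(n/b) + O(n^c)
  a = 76, b = 4, c = 4
log_b(a) = log_4(76) ~ 3.124
Compare b^c with a: 4^4 = 256 > 76, so c > log_b(a).
Since c > log_b(a), Case 3 applies.
T(n) = O(n^4)
Master Theorem case = 3


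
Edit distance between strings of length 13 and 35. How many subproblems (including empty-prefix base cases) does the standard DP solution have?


The table includes base cases (empty prefixes).
Rows: (m+1) = 14
Columns: (n+1) = 36
Total = 14 * 36 = 504


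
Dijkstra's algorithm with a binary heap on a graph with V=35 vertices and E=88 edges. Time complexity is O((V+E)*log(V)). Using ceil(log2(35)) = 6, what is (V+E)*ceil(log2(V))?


Dijkstra with a binary heap: each vertex is extracted once, each edge may relax once.
Each heap operation costs O(log V).
V + E = 35 + 88 = 123
ceil(log2(35)) = 6 (since 2^5 = 32 < 35 <= 64 = 2^6)
Total heap work = (V+E) * ceil(log2(V)) = 123 * 6 = 738


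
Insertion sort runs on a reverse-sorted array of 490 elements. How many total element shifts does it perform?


Sum of shifts = 1 + 2 + 3 + ... + 489
= 490 * 489 / 2
= 239610 / 2
= 119805


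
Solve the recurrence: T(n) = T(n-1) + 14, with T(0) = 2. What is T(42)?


Unrolling the recurrence:
T(42) = T(41) + 14
       = T(40) + 14 + 14
       = T(39) + 14*3
       ...
       = T(0) + 14*42
       = 2 + 588 = 590


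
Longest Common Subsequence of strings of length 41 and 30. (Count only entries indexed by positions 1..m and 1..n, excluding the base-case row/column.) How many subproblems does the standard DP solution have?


DP table indexed by positions in both strings.
First string: 41 positions
Second string: 30 positions
Total = 41 * 30 = 1230


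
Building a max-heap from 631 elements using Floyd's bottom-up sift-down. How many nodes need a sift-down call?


In a heap of 631 elements (0-indexed array):
  Last element index: 630
  Parent of last element: floor((630 - 1) / 2) = 314
  Internal nodes: indices 0 to 314
  Count = floor(631/2) = 315


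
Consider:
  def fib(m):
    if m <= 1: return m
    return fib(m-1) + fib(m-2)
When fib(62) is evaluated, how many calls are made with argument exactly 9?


Let N(m) = number of times fib(m) is called while evaluating fib(62).
N(62) = 1 (the initial call).
N(61) = 1 (only fib(62) calls it).
For 1 <= m <= 60: fib(m) is called by fib(m+1) and fib(m+2), so
  N(m) = N(m+1) + N(m+2).
fib(0) is called only by fib(2), so N(0) = N(2).
Walk down from m=62:
  N(62)=1, N(61)=1, N(60)=2, N(59)=3, N(58)=5, N(57)=8, N(56)=13, N(55)=21, N(54)=34, N(53)=55, N(52)=89, N(51)=144, N(50)=233, N(49)=377, N(48)=610, N(47)=987, N(46)=1597, N(45)=2584, N(44)=4181, N(43)=6765, N(42)=10946, N(41)=17711, N(40)=28657, N(39)=46368, N(38)=75025, N(37)=121393, N(36)=196418, N(35)=317811, N(34)=514229, N(33)=832040, N(32)=1346269, N(31)=2178309, N(30)=3524578, N(29)=5702887, N(28)=9227465, N(27)=14930352, N(26)=24157817, N(25)=39088169, N(24)=63245986, N(23)=102334155, N(22)=165580141, N(21)=267914296, N(20)=433494437, N(19)=701408733, N(18)=1134903170, N(17)=1836311903, N(16)=2971215073, N(15)=4807526976, N(14)=7778742049, N(13)=12586269025, N(12)=20365011074, N(11)=32951280099, N(10)=53316291173, N(9)=86267571272
N(9) = 86267571272


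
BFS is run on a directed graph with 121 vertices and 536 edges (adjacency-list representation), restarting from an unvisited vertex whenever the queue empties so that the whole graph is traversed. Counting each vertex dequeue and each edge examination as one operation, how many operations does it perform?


A full BFS traversal dequeues each vertex exactly once and examines each directed edge exactly once.
V = 121 (vertex processing cost)
E = 536 (edge examination cost)
Total operations proportional to V + E = 121 + 536 = 657


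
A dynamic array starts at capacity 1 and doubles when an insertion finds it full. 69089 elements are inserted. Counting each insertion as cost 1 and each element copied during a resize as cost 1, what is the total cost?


n = 69089
Insertion costs: 69089
Resizes copy 1, 2, 4, ... up to the largest power of 2 that is <= n-1 = 69088, i.e. 65536.
Copy costs = 1 + 2 + 4 + 8 + 16 + 32 + 64 + 128 + 256 + 512 + 1024 + 2048 + 4096 + 8192 + 16384 + 32768 + 65536 = 131071
Total = 69089 + 131071 = 200160


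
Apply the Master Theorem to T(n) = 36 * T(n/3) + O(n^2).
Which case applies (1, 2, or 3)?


The Master Theorem: T(n) = a*T(n/b) + O(n^c)
  a = 36, b = 3, c = 2
log_b(a) = log_3(36) ~ 3.262
Compare b^c with a: 3^2 = 9 < 36, so c < log_b(a).
Since c < log_b(a), Case 1 applies.
T(n) = O(n^(log_3 36)) ~ O(n^3.262)
Master Theorem case = 1


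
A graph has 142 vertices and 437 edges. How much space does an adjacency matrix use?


Adjacency matrix: V x V grid of entries
Space = V^2 = 142^2 = 142 * 142 = 20164


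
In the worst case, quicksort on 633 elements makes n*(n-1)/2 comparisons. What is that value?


Sum of comparisons per partition:
632 + 631 + ... + 1 + 0
= 633 * (633 - 1) / 2
= 633 * 632 / 2
= 200028


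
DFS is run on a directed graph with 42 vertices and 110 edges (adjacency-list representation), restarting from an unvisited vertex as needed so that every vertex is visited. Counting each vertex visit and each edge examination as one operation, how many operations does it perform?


A full DFS traversal processes each vertex exactly once (push/pop on stack).
Each directed edge is examined once.
V = 42, E = 110
V + E = 152


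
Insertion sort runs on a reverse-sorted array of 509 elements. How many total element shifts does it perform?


Sum of shifts = 1 + 2 + 3 + ... + 508
= 509 * 508 / 2
= 258572 / 2
= 129286


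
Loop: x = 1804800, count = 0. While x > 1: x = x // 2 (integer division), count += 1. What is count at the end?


The variable x halves each step:
x = 1804800 -> 902400 -> 451200 -> 225600 -> 112800 -> 56400 -> 28200 -> 14100 -> 7050 -> 3525 -> 1762 -> 881 -> 440 -> 220 -> 110 -> 55 -> 27 -> 13 -> 6 -> 3 -> 1
Number of halvings = floor(log2(1804800)) = 20


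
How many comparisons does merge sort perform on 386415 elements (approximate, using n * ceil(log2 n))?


Recursion depth: ceil(log2(386415)) = 19
Each recursion level merges n = 386415 elements
Total = 386415 * 19 = 7341885


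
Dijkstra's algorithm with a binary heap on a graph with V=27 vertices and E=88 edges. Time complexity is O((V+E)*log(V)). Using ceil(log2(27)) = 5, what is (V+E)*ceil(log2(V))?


Dijkstra with a binary heap: each vertex is extracted once, each edge may relax once.
Each heap operation costs O(log V).
V + E = 27 + 88 = 115
ceil(log2(27)) = 5 (since 2^4 = 16 < 27 <= 32 = 2^5)
Total heap work = (V+E) * ceil(log2(V)) = 115 * 5 = 575


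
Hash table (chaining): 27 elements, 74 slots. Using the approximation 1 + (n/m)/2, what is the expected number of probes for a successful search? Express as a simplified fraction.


Computing expected probes:
alpha = 27/74
= 1 + alpha/2
= 1 + 27/(2*74)
= (2*74 + 27) / (2*74)
= 175/148


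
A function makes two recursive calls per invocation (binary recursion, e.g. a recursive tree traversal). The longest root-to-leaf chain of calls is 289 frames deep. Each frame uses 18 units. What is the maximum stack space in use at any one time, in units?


Binary recursion: the two calls run one after the other, so only one root-to-leaf chain of frames is on the stack at a time.
Maximum depth (longest chain) = 289 frames
Each frame = 18 units
Max stack space = 289 * 18 = 5202


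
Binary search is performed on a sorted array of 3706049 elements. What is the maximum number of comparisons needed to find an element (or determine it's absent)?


Binary search halves the search space each comparison:
  Step 1: search space = 3706049 -> 1853024
  Step 2: search space = 1853024 -> 926512
  Step 3: search space = 926512 -> 463256
  Step 4: search space = 463256 -> 231628
  Step 5: search space = 231628 -> 115814
  Step 6: search space = 115814 -> 57907
  Step 7: search space = 57907 -> 28953
  Step 8: search space = 28953 -> 14476
  Step 9: search space = 14476 -> 7238
  Step 10: search space = 7238 -> 3619
  Step 11: search space = 3619 -> 1809
  Step 12: search space = 1809 -> 904
  Step 13: search space = 904 -> 452
  Step 14: search space = 452 -> 226
  Step 15: search space = 226 -> 113
  Step 16: search space = 113 -> 56
  Step 17: search space = 56 -> 28
  Step 18: search space = 28 -> 14
  Step 19: search space = 14 -> 7
  Step 20: search space = 7 -> 3
  Step 21: search space = 3 -> 1
  Step 22: search space = 1 (final check)
Maximum comparisons = floor(log2(3706049)) + 1 = 21 + 1 = 22


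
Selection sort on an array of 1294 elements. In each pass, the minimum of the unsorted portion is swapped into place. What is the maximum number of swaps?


Selection sort performs one swap per pass:
  Pass 1: find min in positions 0 to 1293, swap with position 0
  Pass 2: find min in positions 1 to 1293, swap with position 1
  Pass 3: find min in positions 2 to 1293, swap with position 2
  Pass 4: find min in positions 3 to 1293, swap with position 3
  Pass 5: find min in positions 4 to 1293, swap with position 4
  ... (1288 more passes)
Total passes (and swaps) = n - 1 = 1294 - 1 = 1293


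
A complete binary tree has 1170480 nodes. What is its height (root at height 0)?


In a complete binary tree, level k holds nodes 2^k .. 2^(k+1)-1 (1-indexed).
Height = floor(log2(n)) = floor(log2(1170480)) = 20
Check: 2^20 = 1048576 <= 1170480 < 2097152 = 2^21


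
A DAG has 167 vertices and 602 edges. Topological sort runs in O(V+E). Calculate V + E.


V = 167 (vertex processing)
E = 602 (edge processing)
V + E = 167 + 602 = 769


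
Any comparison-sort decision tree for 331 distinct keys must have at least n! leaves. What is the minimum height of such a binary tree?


A binary decision tree of height h has at most 2^h leaves and needs at least n! of them, so h >= ceil(log2(n!)).
331! is far too large to multiply out, so use Stirling's series:
  ln(n!) ~ n ln n - n + (1/2) ln(2 pi n) + 1/(12n)  (error below 1/(360 n^3), negligible here)
  ln(331) = 5.8021184
  n ln n = 331 * 5.8021184 = 1920.5012
  (1/2) ln(2 pi * 331) = (1/2) ln(2079.7343) = 3.8200
  1/(12*331) = 0.0003
  ln(331!) ~ 1920.5012 - 331 + 3.8200 + 0.0003 = 1593.3215
Convert to base 2: log2(331!) = 1593.3215 / ln 2 = 1593.3215 / 0.69314718 = 2298.6770
ceil(2298.6770) = 2299


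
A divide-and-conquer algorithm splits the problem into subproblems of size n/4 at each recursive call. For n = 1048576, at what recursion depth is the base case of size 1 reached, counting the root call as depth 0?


At each depth, the problem size is divided by 4:
  Depth 0: problem size = 1048576
  Depth 1: problem size = 262144
  Depth 2: problem size = 65536
  Depth 3: problem size = 16384
  Depth 4: problem size = 4096
  Depth 5: problem size = 1024
  Depth 6: problem size = 256
  Depth 7: problem size = 64
  Depth 8: problem size = 16
  Depth 9: problem size = 4
  Depth 10: problem size = 1 (base case)
The base case is reached at depth log_4(1048576) = 10 (the tree has 11 levels counting depth 0, but the depth asked for is 10).
Recursion depth = 10


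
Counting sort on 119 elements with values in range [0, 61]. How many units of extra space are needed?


Output array size: 119 (to store sorted result)
Count array size: 62 (one slot per possible value, range 0 to 61)
Total extra space = 119 + 62 = 181


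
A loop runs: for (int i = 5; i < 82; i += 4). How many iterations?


Loop starts at i = 5, increments by 4, stops when i >= 82.
Number of iterations = ceil((82 - 5) / 4)
= ceil(77 / 4)
= 20


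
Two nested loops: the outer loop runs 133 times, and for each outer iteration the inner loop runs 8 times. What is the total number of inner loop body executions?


Outer loop: 133 iterations
Inner loop: 8 iterations per outer iteration
Total = 133 * 8 = 1064


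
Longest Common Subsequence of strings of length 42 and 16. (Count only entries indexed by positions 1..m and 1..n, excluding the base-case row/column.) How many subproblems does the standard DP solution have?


DP table indexed by positions in both strings.
First string: 42 positions
Second string: 16 positions
Total = 42 * 16 = 672


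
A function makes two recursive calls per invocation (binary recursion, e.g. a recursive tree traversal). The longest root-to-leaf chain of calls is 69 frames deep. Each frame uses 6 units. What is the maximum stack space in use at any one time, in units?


Binary recursion: the two calls run one after the other, so only one root-to-leaf chain of frames is on the stack at a time.
Maximum depth (longest chain) = 69 frames
Each frame = 6 units
Max stack space = 69 * 6 = 414


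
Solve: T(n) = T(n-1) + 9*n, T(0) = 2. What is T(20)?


Expanding the recurrence:
T(20) = T(19) + 9*20
       = T(18) + 9*19 + 9*20
       ...
       = T(0) + 9*(1 + 2 + ... + 20)
       = 2 + 9 * 20*21/2
       = 2 + 9 * 210
       = 2 + 1890 = 1892


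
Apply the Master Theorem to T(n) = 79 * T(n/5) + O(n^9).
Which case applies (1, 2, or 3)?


The Master Theorem: T(n) = a*T(n/b) + O(n^c)
  a = 79, b = 5, c = 9
log_b(a) = log_5(79) ~ 2.715
Compare b^c with a: 5^9 = 1953125 > 79, so c > log_b(a).
Since c > log_b(a), Case 3 applies.
T(n) = O(n^9)
Master Theorem case = 3


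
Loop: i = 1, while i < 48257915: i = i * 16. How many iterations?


i multiplies by 16 each step:
i = 1 -> 16 -> 256 -> 4096 -> 65536 -> 1048576 -> 16777216 -> 268435456 (stop)
Iterations = ceil(log_16(48257915)) = 7


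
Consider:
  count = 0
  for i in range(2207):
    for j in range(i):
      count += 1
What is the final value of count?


For each i, the inner loop runs i times:
  i=0: inner runs 0 times
  i=1: inner runs 1 time
  i=2: inner runs 2 times
  i=3: inner runs 3 times
  i=4: inner runs 4 times
  i=5: inner runs 5 times
  i=6: inner runs 6 times
  i=7: inner runs 7 times
  ...
Total = 0 + 1 + 2 + ... + 2206 = 2207*(2207-1)/2 = 2434321


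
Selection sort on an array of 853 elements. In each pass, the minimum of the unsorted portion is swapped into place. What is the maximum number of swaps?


Selection sort performs one swap per pass:
  Pass 1: find min in positions 0 to 852, swap with position 0
  Pass 2: find min in positions 1 to 852, swap with position 1
  Pass 3: find min in positions 2 to 852, swap with position 2
  Pass 4: find min in positions 3 to 852, swap with position 3
  Pass 5: find min in positions 4 to 852, swap with position 4
  ... (847 more passes)
Total passes (and swaps) = n - 1 = 853 - 1 = 852


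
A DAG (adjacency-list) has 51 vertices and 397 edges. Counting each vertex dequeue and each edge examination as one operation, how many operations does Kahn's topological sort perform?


V = 51 (vertex processing)
E = 397 (edge processing)
V + E = 51 + 397 = 448


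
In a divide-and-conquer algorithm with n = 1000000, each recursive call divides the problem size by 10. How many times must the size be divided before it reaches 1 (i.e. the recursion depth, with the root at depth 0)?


Number of divisions = log_10(1000000)
Sizes: 1000000 -> 100000 -> 10000 -> 1000 -> 100 -> 10 -> 1 (6 divisions)
Recursion depth = 6


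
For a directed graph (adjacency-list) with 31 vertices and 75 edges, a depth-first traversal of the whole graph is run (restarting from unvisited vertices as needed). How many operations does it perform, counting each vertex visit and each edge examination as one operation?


A full DFS traversal visits each vertex once and examines each edge once.
V = 31
E = 75
Sum = 31 + 75 = 106


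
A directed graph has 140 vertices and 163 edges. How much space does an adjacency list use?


Adjacency list: one list head per vertex + one entry per edge
Vertex heads: 140
Edge entries: 163
Total = 140 + 163 = 303


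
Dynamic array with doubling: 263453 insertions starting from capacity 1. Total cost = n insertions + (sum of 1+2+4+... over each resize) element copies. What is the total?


n = 263453
Insertion costs: 263453
Resizes copy 1, 2, 4, ... up to the largest power of 2 that is <= n-1 = 263452, i.e. 262144.
Copy costs = 1 + 2 + 4 + 8 + 16 + 32 + 64 + 128 + 256 + 512 + 1024 + 2048 + 4096 + 8192 + 16384 + 32768 + 65536 + 131072 + 262144 = 524287
Total = 263453 + 524287 = 787740


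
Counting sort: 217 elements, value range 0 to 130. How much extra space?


n = 217 (output array)
k = 131 (count array for 131 distinct values)
Extra space = 217 + 131 = 348


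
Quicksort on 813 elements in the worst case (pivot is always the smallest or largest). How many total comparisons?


In the worst case, each partition step picks the worst pivot:
  Partition 1: 812 comparisons (n-1 elements to compare)
  Partition 2: 811 comparisons
  Partition 3: 810 comparisons
  Partition 4: 809 comparisons
  Partition 5: 808 comparisons
  ...
  Last partition: 0 comparisons
Total = (n-1) + (n-2) + ... + 1 + 0 = n*(n-1)/2
= 813*812/2 = 330078


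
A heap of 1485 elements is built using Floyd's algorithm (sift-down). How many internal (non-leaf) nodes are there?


Leaf nodes occupy roughly half the array.
Sift-down is called for each internal node, starting from the last one.
Internal nodes = floor(n/2) = floor(1485/2) = 742


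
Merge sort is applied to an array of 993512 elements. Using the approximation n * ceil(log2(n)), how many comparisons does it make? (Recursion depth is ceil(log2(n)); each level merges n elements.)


Merge sort divides the array into halves recursively.
Number of levels = ceil(log2(993512)) = 20
At each level, approximately n = 993512 comparisons are needed for merging.
Total comparisons ~ n * ceil(log2(n)) = 993512 * 20 = 19870240


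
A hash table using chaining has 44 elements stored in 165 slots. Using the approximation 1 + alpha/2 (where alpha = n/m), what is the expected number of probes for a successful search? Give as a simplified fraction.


Load factor alpha = n/m = 44/165
Expected probes = 1 + alpha/2 = 1 + 44/(2*165)
= 1 + 44/330
= 330/330 + 44/330
= 374/330
Simplify: 17/15


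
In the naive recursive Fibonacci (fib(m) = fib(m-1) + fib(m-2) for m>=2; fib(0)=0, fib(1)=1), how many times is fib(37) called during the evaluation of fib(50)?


Let N(m) = number of times fib(m) is called while evaluating fib(50).
N(50) = 1 (the initial call).
N(49) = 1 (only fib(50) calls it).
For 1 <= m <= 48: fib(m) is called by fib(m+1) and fib(m+2), so
  N(m) = N(m+1) + N(m+2).
fib(0) is called only by fib(2), so N(0) = N(2).
Walk down from m=50:
  N(50)=1, N(49)=1, N(48)=2, N(47)=3, N(46)=5, N(45)=8, N(44)=13, N(43)=21, N(42)=34, N(41)=55, N(40)=89, N(39)=144, N(38)=233, N(37)=377
N(37) = 377


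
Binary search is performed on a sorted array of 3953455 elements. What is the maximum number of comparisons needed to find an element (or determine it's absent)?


Binary search halves the search space each comparison:
  Step 1: search space = 3953455 -> 1976727
  Step 2: search space = 1976727 -> 988363
  Step 3: search space = 988363 -> 494181
  Step 4: search space = 494181 -> 247090
  Step 5: search space = 247090 -> 123545
  Step 6: search space = 123545 -> 61772
  Step 7: search space = 61772 -> 30886
  Step 8: search space = 30886 -> 15443
  Step 9: search space = 15443 -> 7721
  Step 10: search space = 7721 -> 3860
  Step 11: search space = 3860 -> 1930
  Step 12: search space = 1930 -> 965
  Step 13: search space = 965 -> 482
  Step 14: search space = 482 -> 241
  Step 15: search space = 241 -> 120
  Step 16: search space = 120 -> 60
  Step 17: search space = 60 -> 30
  Step 18: search space = 30 -> 15
  Step 19: search space = 15 -> 7
  Step 20: search space = 7 -> 3
  Step 21: search space = 3 -> 1
  Step 22: search space = 1 (final check)
Maximum comparisons = floor(log2(3953455)) + 1 = 21 + 1 = 22


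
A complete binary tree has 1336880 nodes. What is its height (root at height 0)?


In a complete binary tree, level k holds nodes 2^k .. 2^(k+1)-1 (1-indexed).
Height = floor(log2(n)) = floor(log2(1336880)) = 20
Check: 2^20 = 1048576 <= 1336880 < 2097152 = 2^21


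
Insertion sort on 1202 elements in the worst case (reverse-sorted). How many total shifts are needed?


In the worst case (reverse-sorted), each element shifts past all previous:
  Element 1: 1 shifts
  Element 2: 2 shifts
  Element 3: 3 shifts
  Element 4: 4 shifts
  Element 5: 5 shifts
  ...
  Element 1201: 1201 shifts
Total = 1 + 2 + ... + 1201
= 1202*(1202-1)/2 = 721801


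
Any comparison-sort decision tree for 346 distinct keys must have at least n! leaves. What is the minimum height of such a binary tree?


A binary decision tree of height h has at most 2^h leaves and needs at least n! of them, so h >= ceil(log2(n!)).
346! is far too large to multiply out, so use Stirling's series:
  ln(n!) ~ n ln n - n + (1/2) ln(2 pi n) + 1/(12n)  (error below 1/(360 n^3), negligible here)
  ln(346) = 5.8464388
  n ln n = 346 * 5.8464388 = 2022.8678
  (1/2) ln(2 pi * 346) = (1/2) ln(2173.9821) = 3.8422
  1/(12*346) = 0.0002
  ln(346!) ~ 2022.8678 - 346 + 3.8422 + 0.0002 = 1680.7102
Convert to base 2: log2(346!) = 1680.7102 / ln 2 = 1680.7102 / 0.69314718 = 2424.7523
ceil(2424.7523) = 2425


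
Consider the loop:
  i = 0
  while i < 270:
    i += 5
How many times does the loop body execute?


Starting at i = 0, each iteration adds 5.
Iterations until i >= 270:
  Iteration 1: i = 0 -> i = 5
  Iteration 2: i = 5 -> i = 10
  Iteration 3: i = 10 -> i = 15
  Iteration 4: i = 15 -> i = 20
  Iteration 5: i = 20 -> i = 25
  Iteration 6: i = 25 -> i = 30
  Iteration 7: i = 30 -> i = 35
  Iteration 8: i = 35 -> i = 40
  ... continuing ...
Total iterations = ceil(270/5) = 54


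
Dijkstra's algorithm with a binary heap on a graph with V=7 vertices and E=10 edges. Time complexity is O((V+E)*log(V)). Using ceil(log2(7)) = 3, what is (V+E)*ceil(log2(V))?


Dijkstra with a binary heap: each vertex is extracted once, each edge may relax once.
Each heap operation costs O(log V).
V + E = 7 + 10 = 17
ceil(log2(7)) = 3 (since 2^2 = 4 < 7 <= 8 = 2^3)
Total heap work = (V+E) * ceil(log2(V)) = 17 * 3 = 51


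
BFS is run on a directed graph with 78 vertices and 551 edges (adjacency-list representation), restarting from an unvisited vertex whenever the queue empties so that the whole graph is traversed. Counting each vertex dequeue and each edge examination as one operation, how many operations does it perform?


A full BFS traversal dequeues each vertex exactly once and examines each directed edge exactly once.
V = 78 (vertex processing cost)
E = 551 (edge examination cost)
Total operations proportional to V + E = 78 + 551 = 629


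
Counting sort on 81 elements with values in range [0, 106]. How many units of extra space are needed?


Output array size: 81 (to store sorted result)
Count array size: 107 (one slot per possible value, range 0 to 106)
Total extra space = 81 + 107 = 188


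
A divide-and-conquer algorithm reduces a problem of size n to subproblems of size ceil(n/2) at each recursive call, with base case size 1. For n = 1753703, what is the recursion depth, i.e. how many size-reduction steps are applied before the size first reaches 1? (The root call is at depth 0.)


Each step divides the size by 2 (rounding up); after k steps the size is ceil(n/2^k), which equals 1 exactly when 2^k >= n.
So the depth is the smallest k with 2^k >= 1753703, i.e. ceil(log_2(1753703)).
2^20 = 1048576 < 1753703 <= 2097152 = 2^21
Recursion depth = 21


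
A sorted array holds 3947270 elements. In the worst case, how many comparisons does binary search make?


Halving sequence: 3947270 -> 1973635 -> 986817 -> 493408 -> 246704 -> 123352 -> 61676 -> 30838 -> 15419 -> 7709 -> 3854 -> 1927 -> 963 -> 481 -> 240 -> 120 -> 60 -> 30 -> 15 -> 7 -> 3 -> 1
Number of halvings = 21
Max comparisons = 21 + 1 = 22


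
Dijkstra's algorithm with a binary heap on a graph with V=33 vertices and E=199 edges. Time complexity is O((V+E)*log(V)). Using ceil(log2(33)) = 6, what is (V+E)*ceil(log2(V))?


Dijkstra with a binary heap: each vertex is extracted once, each edge may relax once.
Each heap operation costs O(log V).
V + E = 33 + 199 = 232
ceil(log2(33)) = 6 (since 2^5 = 32 < 33 <= 64 = 2^6)
Total heap work = (V+E) * ceil(log2(V)) = 232 * 6 = 1392


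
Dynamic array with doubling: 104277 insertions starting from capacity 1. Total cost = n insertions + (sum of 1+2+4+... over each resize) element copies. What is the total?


n = 104277
Insertion costs: 104277
Resizes copy 1, 2, 4, ... up to the largest power of 2 that is <= n-1 = 104276, i.e. 65536.
Copy costs = 1 + 2 + 4 + 8 + 16 + 32 + 64 + 128 + 256 + 512 + 1024 + 2048 + 4096 + 8192 + 16384 + 32768 + 65536 = 131071
Total = 104277 + 131071 = 235348


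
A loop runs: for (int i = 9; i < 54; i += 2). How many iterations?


Loop starts at i = 9, increments by 2, stops when i >= 54.
Number of iterations = ceil((54 - 9) / 2)
= ceil(45 / 2)
= 23


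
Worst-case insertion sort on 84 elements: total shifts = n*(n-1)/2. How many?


Sum of shifts = 1 + 2 + 3 + ... + 83
= 84 * 83 / 2
= 6972 / 2
= 3486


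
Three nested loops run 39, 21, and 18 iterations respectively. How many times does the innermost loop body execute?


Loop 1 (outermost): 39 iterations
Loop 2 (middle): 21 iterations per outer
Loop 3 (innermost): 18 iterations per middle
Total = 39 * 21 * 18 = 14742


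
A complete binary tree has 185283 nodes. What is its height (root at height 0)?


In a complete binary tree, level k holds nodes 2^k .. 2^(k+1)-1 (1-indexed).
Height = floor(log2(n)) = floor(log2(185283)) = 17
Check: 2^17 = 131072 <= 185283 < 262144 = 2^18


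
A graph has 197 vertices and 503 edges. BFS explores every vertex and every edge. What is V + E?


A full BFS traversal dequeues each vertex once and examines each edge once.
Vertex visits: 197
Edge visits: 503
V + E = 197 + 503 = 700


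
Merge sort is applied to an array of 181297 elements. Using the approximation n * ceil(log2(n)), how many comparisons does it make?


Merge sort divides the array into halves recursively.
Number of levels = ceil(log2(181297)) = 18
At each level, approximately n = 181297 comparisons are needed for merging.
Total comparisons ~ n * ceil(log2(n)) = 181297 * 18 = 3263346


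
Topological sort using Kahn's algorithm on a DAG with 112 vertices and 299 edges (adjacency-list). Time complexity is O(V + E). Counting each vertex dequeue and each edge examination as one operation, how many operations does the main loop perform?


Kahn's algorithm:
  1. Compute in-degrees: O(V + E)
  2. Process queue: each vertex dequeued once (O(V))
     each edge examined once (O(E))
Total = V + E = 112 + 299 = 411


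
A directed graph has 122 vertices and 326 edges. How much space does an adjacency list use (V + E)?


Adjacency list: one list head per vertex + one entry per edge
Vertex heads: 122
Edge entries: 326
Total = 122 + 326 = 448


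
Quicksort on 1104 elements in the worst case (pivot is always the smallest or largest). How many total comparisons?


In the worst case, each partition step picks the worst pivot:
  Partition 1: 1103 comparisons (n-1 elements to compare)
  Partition 2: 1102 comparisons
  Partition 3: 1101 comparisons
  Partition 4: 1100 comparisons
  Partition 5: 1099 comparisons
  ...
  Last partition: 0 comparisons
Total = (n-1) + (n-2) + ... + 1 + 0 = n*(n-1)/2
= 1104*1103/2 = 608856


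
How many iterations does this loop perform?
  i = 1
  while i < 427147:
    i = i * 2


The loop variable doubles each iteration:
i = 1 -> 2 -> 4 -> 8 -> 16 -> 32 -> 64 -> 128 -> 256 -> 512 -> 1024 -> 2048 -> 4096 -> 8192 -> 16384 -> 32768 -> 65536 -> 131072 -> 262144 -> 524288 (stop, 524288 >= 427147)
Number of doublings = ceil(log2(427147)) = 19


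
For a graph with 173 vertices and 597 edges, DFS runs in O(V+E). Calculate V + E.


A full DFS traversal visits each vertex once and examines each edge once.
V = 173
E = 597
Sum = 173 + 597 = 770
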